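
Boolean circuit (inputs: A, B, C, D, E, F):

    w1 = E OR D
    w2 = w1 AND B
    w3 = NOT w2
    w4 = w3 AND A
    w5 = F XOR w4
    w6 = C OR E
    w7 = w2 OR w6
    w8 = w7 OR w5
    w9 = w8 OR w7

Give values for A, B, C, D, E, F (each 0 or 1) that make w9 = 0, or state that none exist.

w9 = w8 OR w7 must be 0, so both w8 = 0 and w7 = 0.
Check with A=0, B=0, C=0, D=1, E=0, F=0:
w1 = E OR D = 0 OR 1 = 1
w2 = w1 AND B = 1 AND 0 = 0
w3 = NOT w2 = NOT 0 = 1
w4 = w3 AND A = 1 AND 0 = 0
w5 = F XOR w4 = 0 XOR 0 = 0
w6 = C OR E = 0 OR 0 = 0
w7 = w2 OR w6 = 0 OR 0 = 0
w8 = w7 OR w5 = 0 OR 0 = 0
w9 = w8 OR w7 = 0 OR 0 = 0
So w9 = 0 as required.

A=0, B=0, C=0, D=1, E=0, F=0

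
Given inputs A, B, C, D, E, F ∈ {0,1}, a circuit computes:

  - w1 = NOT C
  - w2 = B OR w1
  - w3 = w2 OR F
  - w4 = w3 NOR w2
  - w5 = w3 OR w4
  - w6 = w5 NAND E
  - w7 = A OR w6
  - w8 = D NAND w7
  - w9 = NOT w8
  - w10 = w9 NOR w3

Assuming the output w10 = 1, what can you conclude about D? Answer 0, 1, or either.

either

Both values of D occur among assignments with w10 = 1:
  D=0: A=0, B=0, C=1, D=0, E=0, F=0
  D=1: A=0, B=0, C=1, D=1, E=1, F=0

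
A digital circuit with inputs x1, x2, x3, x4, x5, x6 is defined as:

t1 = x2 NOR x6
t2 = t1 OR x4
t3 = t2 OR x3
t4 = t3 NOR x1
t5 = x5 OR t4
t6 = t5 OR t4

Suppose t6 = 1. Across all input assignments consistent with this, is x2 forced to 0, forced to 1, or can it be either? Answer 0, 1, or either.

Both values of x2 occur among assignments with t6 = 1:
  x2=0: x1=0, x2=0, x3=0, x4=0, x5=0, x6=1
  x2=1: x1=0, x2=1, x3=0, x4=0, x5=0, x6=0

either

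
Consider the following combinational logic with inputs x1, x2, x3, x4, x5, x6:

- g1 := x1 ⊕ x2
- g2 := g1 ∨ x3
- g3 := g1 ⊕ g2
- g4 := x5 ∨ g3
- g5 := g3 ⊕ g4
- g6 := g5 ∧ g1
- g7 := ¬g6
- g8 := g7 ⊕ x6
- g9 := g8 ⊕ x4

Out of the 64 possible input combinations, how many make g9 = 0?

g9 = g8 ⊕ x4 must be 0, so g8 and x4 are equal.
Enumerating the 64 input combinations, 32 give g9 = 0 and 32 give g9 = 1.

32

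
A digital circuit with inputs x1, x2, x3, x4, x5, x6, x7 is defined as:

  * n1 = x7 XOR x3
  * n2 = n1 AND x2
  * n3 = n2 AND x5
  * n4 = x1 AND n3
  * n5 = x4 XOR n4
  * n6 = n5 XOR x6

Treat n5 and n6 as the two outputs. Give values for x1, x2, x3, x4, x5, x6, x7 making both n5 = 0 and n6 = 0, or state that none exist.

Check with x1=1 x2=1 x3=0 x4=1 x5=1 x6=0 x7=1:
n1 = x7 XOR x3 = 1 XOR 0 = 1
n2 = n1 AND x2 = 1 AND 1 = 1
n3 = n2 AND x5 = 1 AND 1 = 1
n4 = x1 AND n3 = 1 AND 1 = 1
n5 = x4 XOR n4 = 1 XOR 1 = 0
n6 = n5 XOR x6 = 0 XOR 0 = 0
So n5 = 0 and n6 = 0.

x1=1 x2=1 x3=0 x4=1 x5=1 x6=0 x7=1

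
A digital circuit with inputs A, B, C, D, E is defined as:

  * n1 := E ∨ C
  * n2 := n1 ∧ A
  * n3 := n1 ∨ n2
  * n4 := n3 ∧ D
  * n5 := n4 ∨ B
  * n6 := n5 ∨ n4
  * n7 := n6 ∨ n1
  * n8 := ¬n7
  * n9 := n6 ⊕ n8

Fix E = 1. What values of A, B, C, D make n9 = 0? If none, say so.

n9 = n6 ⊕ n8 must be 0, so n6 and n8 are equal.
Check with E = 1 and A=1, B=0, C=0, D=0:
n1 = E ∨ C = 1 ∨ 0 = 1
n2 = n1 ∧ A = 1 ∧ 1 = 1
n3 = n1 ∨ n2 = 1 ∨ 1 = 1
n4 = n3 ∧ D = 1 ∧ 0 = 0
n5 = n4 ∨ B = 0 ∨ 0 = 0
n6 = n5 ∨ n4 = 0 ∨ 0 = 0
n7 = n6 ∨ n1 = 0 ∨ 1 = 1
n8 = ¬n7 = ¬1 = 0
n9 = n6 ⊕ n8 = 0 ⊕ 0 = 0
So n9 = 0.

A=1 B=0 C=0 D=0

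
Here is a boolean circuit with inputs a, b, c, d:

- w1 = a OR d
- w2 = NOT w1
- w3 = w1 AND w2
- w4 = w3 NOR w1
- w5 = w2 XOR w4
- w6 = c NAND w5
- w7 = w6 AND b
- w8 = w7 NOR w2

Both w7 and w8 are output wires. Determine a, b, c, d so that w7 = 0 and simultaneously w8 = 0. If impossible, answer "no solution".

Check with a=0 b=0 c=0 d=0:
w1 = a OR d = 0 OR 0 = 0
w2 = NOT w1 = NOT 0 = 1
w3 = w1 AND w2 = 0 AND 1 = 0
w4 = w3 NOR w1 = 0 NOR 0 = 1
w5 = w2 XOR w4 = 1 XOR 1 = 0
w6 = c NAND w5 = 0 NAND 0 = 1
w7 = w6 AND b = 1 AND 0 = 0
w8 = w7 NOR w2 = 0 NOR 1 = 0
So w7 = 0 and w8 = 0.

a=0 b=0 c=0 d=0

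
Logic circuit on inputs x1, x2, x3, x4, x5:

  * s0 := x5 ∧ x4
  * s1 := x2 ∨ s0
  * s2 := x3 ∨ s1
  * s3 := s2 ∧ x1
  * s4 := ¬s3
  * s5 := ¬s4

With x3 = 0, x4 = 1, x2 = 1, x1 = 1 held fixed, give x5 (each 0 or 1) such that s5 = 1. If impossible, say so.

Check with x3 = 0, x4 = 1, x2 = 1, x1 = 1 and x5=1:
s0 = x5 ∧ x4 = 1 ∧ 1 = 1
s1 = x2 ∨ s0 = 1 ∨ 1 = 1
s2 = x3 ∨ s1 = 0 ∨ 1 = 1
s3 = s2 ∧ x1 = 1 ∧ 1 = 1
s4 = ¬s3 = ¬1 = 0
s5 = ¬s4 = ¬0 = 1
So s5 = 1.

x5=1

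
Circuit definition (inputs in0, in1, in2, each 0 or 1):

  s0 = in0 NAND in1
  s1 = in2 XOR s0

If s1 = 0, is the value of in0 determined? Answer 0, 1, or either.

Both values of in0 occur among assignments with s1 = 0:
  in0=0: in0=0, in1=0, in2=1
  in0=1: in0=1, in1=0, in2=1

either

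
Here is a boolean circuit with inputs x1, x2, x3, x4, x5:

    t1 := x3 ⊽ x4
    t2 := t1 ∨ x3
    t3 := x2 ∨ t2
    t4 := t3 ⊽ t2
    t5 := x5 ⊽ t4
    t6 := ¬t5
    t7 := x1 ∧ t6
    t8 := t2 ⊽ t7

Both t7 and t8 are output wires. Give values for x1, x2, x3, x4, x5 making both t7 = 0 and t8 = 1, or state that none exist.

x1=0 x2=0 x3=0 x4=1 x5=0

Check with x1=0 x2=0 x3=0 x4=1 x5=0:
t1 = x3 ⊽ x4 = 0 ⊽ 1 = 0
t2 = t1 ∨ x3 = 0 ∨ 0 = 0
t3 = x2 ∨ t2 = 0 ∨ 0 = 0
t4 = t3 ⊽ t2 = 0 ⊽ 0 = 1
t5 = x5 ⊽ t4 = 0 ⊽ 1 = 0
t6 = ¬t5 = ¬0 = 1
t7 = x1 ∧ t6 = 0 ∧ 1 = 0
t8 = t2 ⊽ t7 = 0 ⊽ 0 = 1
So t7 = 0 and t8 = 1.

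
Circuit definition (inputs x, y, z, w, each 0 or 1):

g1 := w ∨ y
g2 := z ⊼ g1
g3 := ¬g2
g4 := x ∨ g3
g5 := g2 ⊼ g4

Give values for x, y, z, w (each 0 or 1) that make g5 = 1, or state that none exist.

g5 = g2 ⊼ g4 must be 1, so at least one of g2, g4 is 0.
Check with x=1 y=1 z=1 w=0:
g1 = w ∨ y = 0 ∨ 1 = 1
g2 = z ⊼ g1 = 1 ⊼ 1 = 0
g3 = ¬g2 = ¬0 = 1
g4 = x ∨ g3 = 1 ∨ 1 = 1
g5 = g2 ⊼ g4 = 0 ⊼ 1 = 1
So g5 = 1 as required.

x=1 y=1 z=1 w=0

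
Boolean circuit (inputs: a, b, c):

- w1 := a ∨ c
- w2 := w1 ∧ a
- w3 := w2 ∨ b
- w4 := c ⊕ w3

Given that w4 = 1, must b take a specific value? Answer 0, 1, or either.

either

Both values of b occur among assignments with w4 = 1:
  b=0: a=0, b=0, c=1
  b=1: a=0, b=1, c=0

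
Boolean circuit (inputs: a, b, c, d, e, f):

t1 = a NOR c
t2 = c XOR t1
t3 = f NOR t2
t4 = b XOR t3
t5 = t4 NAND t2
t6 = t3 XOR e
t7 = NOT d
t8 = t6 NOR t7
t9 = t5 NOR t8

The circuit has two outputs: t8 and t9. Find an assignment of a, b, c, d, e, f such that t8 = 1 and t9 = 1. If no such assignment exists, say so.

Across all 64 input combinations, none give both t8 = 1 and t9 = 1.

no solution exists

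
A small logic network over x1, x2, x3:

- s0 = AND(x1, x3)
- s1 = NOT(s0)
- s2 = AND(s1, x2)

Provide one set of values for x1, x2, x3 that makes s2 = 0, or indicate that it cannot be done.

s2 = AND(s1, x2) must be 0, so at least one of s1, x2 is 0.
Check with x1=1, x2=0, x3=1:
s0 = AND(x1, x3) = AND(1, 1) = 1
s1 = NOT(s0) = NOT 1 = 0
s2 = AND(s1, x2) = AND(0, 0) = 0
So s2 = 0 as required.

x1=1, x2=0, x3=1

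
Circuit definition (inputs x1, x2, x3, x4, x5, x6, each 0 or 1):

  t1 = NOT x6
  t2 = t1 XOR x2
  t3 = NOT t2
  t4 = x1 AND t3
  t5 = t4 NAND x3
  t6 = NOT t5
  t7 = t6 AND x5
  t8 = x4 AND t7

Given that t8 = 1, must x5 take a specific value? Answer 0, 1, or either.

t8 = x4 AND t7 must be 1, so both x4 = 1 and t7 = 1.
t7 = t6 AND x5 must be 1, so both t6 = 1 and x5 = 1.
t6 = NOT t5 must be 1, so t5 = 0.
Every assignment with t8 = 1 has x5 = 1; there are 2 such assignment(s).
  x1=1, x2=0, x3=1, x4=1, x5=1, x6=1
  x1=1, x2=1, x3=1, x4=1, x5=1, x6=0

1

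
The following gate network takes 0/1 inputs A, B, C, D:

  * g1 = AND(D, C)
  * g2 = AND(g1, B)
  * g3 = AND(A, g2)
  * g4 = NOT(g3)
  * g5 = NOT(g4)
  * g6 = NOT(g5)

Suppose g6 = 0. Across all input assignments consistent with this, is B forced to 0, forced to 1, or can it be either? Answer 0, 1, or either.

1

g6 = NOT(g5) must be 0, so g5 = 1.
g5 = NOT(g4) must be 1, so g4 = 0.
Every assignment with g6 = 0 has B = 1; there are 1 such assignment(s).
  A=1, B=1, C=1, D=1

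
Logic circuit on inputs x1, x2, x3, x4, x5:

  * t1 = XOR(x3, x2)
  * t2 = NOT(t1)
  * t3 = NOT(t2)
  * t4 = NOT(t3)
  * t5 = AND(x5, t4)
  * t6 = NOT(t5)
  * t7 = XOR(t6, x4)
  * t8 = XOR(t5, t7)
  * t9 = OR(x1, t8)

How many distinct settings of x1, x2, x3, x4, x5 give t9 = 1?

24

t9 = OR(x1, t8) must be 1, so at least one of x1, t8 is 1.
Enumerating the 32 input combinations, 24 give t9 = 1 and 8 give t9 = 0.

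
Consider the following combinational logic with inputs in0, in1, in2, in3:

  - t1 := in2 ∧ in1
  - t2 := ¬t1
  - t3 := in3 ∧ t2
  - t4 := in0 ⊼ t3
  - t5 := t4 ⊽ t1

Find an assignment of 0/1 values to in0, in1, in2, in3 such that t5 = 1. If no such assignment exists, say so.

in0=1 in1=0 in2=0 in3=1

t5 = t4 ⊽ t1 must be 1, so both t4 = 0 and t1 = 0.
t4 = in0 ⊼ t3 must be 0, so both in0 = 1 and t3 = 1.
Check with in0=1 in1=0 in2=0 in3=1:
t1 = in2 ∧ in1 = 0 ∧ 0 = 0
t2 = ¬t1 = ¬0 = 1
t3 = in3 ∧ t2 = 1 ∧ 1 = 1
t4 = in0 ⊼ t3 = 1 ⊼ 1 = 0
t5 = t4 ⊽ t1 = 0 ⊽ 0 = 1
So t5 = 1 as required.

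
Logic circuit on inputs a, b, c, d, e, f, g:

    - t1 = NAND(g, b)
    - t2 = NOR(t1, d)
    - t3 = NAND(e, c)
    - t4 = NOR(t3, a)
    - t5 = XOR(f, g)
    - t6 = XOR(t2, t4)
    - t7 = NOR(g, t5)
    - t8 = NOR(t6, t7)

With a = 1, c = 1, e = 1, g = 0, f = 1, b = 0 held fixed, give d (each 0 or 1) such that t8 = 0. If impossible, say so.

With a = 1, c = 1, e = 1, g = 0, f = 1, b = 0 fixed, none of the 2 settings of d give t8 = 0.
For example, with d=0:
t1 = NAND(g, b) = NAND(0, 0) = 1
t2 = NOR(t1, d) = NOR(1, 0) = 0
t3 = NAND(e, c) = NAND(1, 1) = 0
t4 = NOR(t3, a) = NOR(0, 1) = 0
t5 = XOR(f, g) = XOR(1, 0) = 1
t6 = XOR(t2, t4) = XOR(0, 0) = 0
t7 = NOR(g, t5) = NOR(0, 1) = 0
t8 = NOR(t6, t7) = NOR(0, 0) = 1
giving t8 = 1 ≠ 0.

no solution exists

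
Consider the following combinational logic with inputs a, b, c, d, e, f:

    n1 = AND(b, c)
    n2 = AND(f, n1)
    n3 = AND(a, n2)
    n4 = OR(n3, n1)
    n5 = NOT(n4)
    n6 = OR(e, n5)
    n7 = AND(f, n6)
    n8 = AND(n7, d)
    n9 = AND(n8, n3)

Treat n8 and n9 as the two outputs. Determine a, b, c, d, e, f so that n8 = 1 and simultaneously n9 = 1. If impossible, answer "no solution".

Check with a=1, b=1, c=1, d=1, e=1, f=1:
n1 = AND(b, c) = AND(1, 1) = 1
n2 = AND(f, n1) = AND(1, 1) = 1
n3 = AND(a, n2) = AND(1, 1) = 1
n4 = OR(n3, n1) = OR(1, 1) = 1
n5 = NOT(n4) = NOT 1 = 0
n6 = OR(e, n5) = OR(1, 0) = 1
n7 = AND(f, n6) = AND(1, 1) = 1
n8 = AND(n7, d) = AND(1, 1) = 1
n9 = AND(n8, n3) = AND(1, 1) = 1
So n8 = 1 and n9 = 1.

a=1, b=1, c=1, d=1, e=1, f=1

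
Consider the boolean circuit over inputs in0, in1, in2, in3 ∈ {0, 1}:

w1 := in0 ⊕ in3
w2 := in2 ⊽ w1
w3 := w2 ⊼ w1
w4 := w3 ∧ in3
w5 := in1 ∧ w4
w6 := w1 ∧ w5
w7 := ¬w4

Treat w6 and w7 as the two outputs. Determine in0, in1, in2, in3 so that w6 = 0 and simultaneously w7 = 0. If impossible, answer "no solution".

in0=1, in1=1, in2=1, in3=1

Check with in0=1, in1=1, in2=1, in3=1:
w1 = in0 ⊕ in3 = 1 ⊕ 1 = 0
w2 = in2 ⊽ w1 = 1 ⊽ 0 = 0
w3 = w2 ⊼ w1 = 0 ⊼ 0 = 1
w4 = w3 ∧ in3 = 1 ∧ 1 = 1
w5 = in1 ∧ w4 = 1 ∧ 1 = 1
w6 = w1 ∧ w5 = 0 ∧ 1 = 0
w7 = ¬w4 = ¬1 = 0
So w6 = 0 and w7 = 0.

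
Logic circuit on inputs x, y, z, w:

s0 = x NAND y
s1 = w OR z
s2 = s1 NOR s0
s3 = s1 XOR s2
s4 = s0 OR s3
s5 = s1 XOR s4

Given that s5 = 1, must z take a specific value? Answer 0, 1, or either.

s5 = s1 XOR s4 must be 1, so s1 and s4 differ.
Every assignment with s5 = 1 has z = 0; there are 4 such assignment(s).
  x=0, y=0, z=0, w=0
  x=0, y=1, z=0, w=0
  x=1, y=0, z=0, w=0
  x=1, y=1, z=0, w=0

0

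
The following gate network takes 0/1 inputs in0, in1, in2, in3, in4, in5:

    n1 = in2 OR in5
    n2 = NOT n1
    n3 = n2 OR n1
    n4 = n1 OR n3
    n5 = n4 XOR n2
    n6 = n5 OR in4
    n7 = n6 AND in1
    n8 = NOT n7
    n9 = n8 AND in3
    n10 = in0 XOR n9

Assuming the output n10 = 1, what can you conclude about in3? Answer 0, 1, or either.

Both values of in3 occur among assignments with n10 = 1:
  in3=0: in0=1, in1=0, in2=0, in3=0, in4=0, in5=0
  in3=1: in0=0, in1=0, in2=0, in3=1, in4=0, in5=0

either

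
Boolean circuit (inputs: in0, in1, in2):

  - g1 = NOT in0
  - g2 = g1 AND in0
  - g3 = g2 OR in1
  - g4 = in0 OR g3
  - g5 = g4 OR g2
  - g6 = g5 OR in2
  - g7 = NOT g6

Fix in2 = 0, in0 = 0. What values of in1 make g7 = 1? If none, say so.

g7 = NOT g6 must be 1, so g6 = 0.
g6 = g5 OR in2 must be 0, so both g5 = 0 and in2 = 0.
Check with in2 = 0, in0 = 0 and in1=0:
g1 = NOT in0 = NOT 0 = 1
g2 = g1 AND in0 = 1 AND 0 = 0
g3 = g2 OR in1 = 0 OR 0 = 0
g4 = in0 OR g3 = 0 OR 0 = 0
g5 = g4 OR g2 = 0 OR 0 = 0
g6 = g5 OR in2 = 0 OR 0 = 0
g7 = NOT g6 = NOT 0 = 1
So g7 = 1.

in1=0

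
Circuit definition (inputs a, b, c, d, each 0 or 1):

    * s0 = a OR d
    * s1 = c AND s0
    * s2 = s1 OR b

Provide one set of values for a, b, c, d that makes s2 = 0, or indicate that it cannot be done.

s2 = s1 OR b must be 0, so both s1 = 0 and b = 0.
Check with a=0 b=0 c=1 d=0:
s0 = a OR d = 0 OR 0 = 0
s1 = c AND s0 = 1 AND 0 = 0
s2 = s1 OR b = 0 OR 0 = 0
So s2 = 0 as required.

a=0 b=0 c=1 d=0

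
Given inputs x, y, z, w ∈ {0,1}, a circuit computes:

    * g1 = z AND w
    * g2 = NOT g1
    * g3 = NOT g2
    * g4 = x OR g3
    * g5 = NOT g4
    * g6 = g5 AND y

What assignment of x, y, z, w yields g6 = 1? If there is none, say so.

g6 = g5 AND y must be 1, so both g5 = 1 and y = 1.
Check with x=0, y=1, z=0, w=0:
g1 = z AND w = 0 AND 0 = 0
g2 = NOT g1 = NOT 0 = 1
g3 = NOT g2 = NOT 1 = 0
g4 = x OR g3 = 0 OR 0 = 0
g5 = NOT g4 = NOT 0 = 1
g6 = g5 AND y = 1 AND 1 = 1
So g6 = 1 as required.

x=0, y=1, z=0, w=0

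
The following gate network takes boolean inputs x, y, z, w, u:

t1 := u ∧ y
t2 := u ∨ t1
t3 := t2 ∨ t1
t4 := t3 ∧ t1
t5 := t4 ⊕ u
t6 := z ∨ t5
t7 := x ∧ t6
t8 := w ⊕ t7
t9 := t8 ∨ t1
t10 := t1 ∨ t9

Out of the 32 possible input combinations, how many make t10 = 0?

12

t10 = t1 ∨ t9 must be 0, so both t1 = 0 and t9 = 0.
t1 = u ∧ y must be 0, so at least one of u, y is 0.
Enumerating the 32 input combinations, 12 give t10 = 0 and 20 give t10 = 1.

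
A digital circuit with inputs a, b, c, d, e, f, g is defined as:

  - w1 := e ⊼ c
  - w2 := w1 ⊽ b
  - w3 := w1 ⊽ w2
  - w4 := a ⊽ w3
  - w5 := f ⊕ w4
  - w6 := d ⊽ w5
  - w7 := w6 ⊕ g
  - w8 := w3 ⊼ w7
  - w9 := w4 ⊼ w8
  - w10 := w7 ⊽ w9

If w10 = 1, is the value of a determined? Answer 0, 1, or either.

w10 = w7 ⊽ w9 must be 1, so both w7 = 0 and w9 = 0.
Every assignment with w10 = 1 has a = 0; there are 28 such assignment(s).

0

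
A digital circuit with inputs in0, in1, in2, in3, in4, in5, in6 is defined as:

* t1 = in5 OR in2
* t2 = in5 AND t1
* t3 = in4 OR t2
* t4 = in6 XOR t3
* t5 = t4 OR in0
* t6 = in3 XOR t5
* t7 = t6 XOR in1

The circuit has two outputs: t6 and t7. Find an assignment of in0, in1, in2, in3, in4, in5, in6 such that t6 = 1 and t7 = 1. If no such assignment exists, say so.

Check with in0=1 in1=0 in2=0 in3=0 in4=0 in5=1 in6=0:
t1 = in5 OR in2 = 1 OR 0 = 1
t2 = in5 AND t1 = 1 AND 1 = 1
t3 = in4 OR t2 = 0 OR 1 = 1
t4 = in6 XOR t3 = 0 XOR 1 = 1
t5 = t4 OR in0 = 1 OR 1 = 1
t6 = in3 XOR t5 = 0 XOR 1 = 1
t7 = t6 XOR in1 = 1 XOR 0 = 1
So t6 = 1 and t7 = 1.

in0=1 in1=0 in2=0 in3=0 in4=0 in5=1 in6=0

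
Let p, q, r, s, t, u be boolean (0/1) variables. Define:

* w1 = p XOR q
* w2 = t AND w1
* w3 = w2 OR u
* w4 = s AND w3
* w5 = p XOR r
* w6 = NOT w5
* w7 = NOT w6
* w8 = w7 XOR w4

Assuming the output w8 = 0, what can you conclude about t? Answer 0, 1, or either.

Both values of t occur among assignments with w8 = 0:
  t=0: p=0, q=0, r=0, s=0, t=0, u=0
  t=1: p=0, q=0, r=0, s=0, t=1, u=0

either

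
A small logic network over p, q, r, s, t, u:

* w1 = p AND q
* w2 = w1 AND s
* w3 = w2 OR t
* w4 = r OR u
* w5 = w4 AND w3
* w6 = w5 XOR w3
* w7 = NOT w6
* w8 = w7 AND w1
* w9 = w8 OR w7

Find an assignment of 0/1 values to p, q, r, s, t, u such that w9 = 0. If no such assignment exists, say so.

p=0, q=0, r=0, s=1, t=1, u=0

w9 = w8 OR w7 must be 0, so both w8 = 0 and w7 = 0.
w8 = w7 AND w1 must be 0, so at least one of w7, w1 is 0.
Check with p=0, q=0, r=0, s=1, t=1, u=0:
w1 = p AND q = 0 AND 0 = 0
w2 = w1 AND s = 0 AND 1 = 0
w3 = w2 OR t = 0 OR 1 = 1
w4 = r OR u = 0 OR 0 = 0
w5 = w4 AND w3 = 0 AND 1 = 0
w6 = w5 XOR w3 = 0 XOR 1 = 1
w7 = NOT w6 = NOT 1 = 0
w8 = w7 AND w1 = 0 AND 0 = 0
w9 = w8 OR w7 = 0 OR 0 = 0
So w9 = 0 as required.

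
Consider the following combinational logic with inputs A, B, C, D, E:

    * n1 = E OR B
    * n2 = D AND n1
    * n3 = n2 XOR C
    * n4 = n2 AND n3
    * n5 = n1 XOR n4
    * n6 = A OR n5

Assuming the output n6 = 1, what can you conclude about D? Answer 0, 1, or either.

either

Both values of D occur among assignments with n6 = 1:
  D=0: A=0, B=0, C=0, D=0, E=1
  D=1: A=0, B=0, C=1, D=1, E=1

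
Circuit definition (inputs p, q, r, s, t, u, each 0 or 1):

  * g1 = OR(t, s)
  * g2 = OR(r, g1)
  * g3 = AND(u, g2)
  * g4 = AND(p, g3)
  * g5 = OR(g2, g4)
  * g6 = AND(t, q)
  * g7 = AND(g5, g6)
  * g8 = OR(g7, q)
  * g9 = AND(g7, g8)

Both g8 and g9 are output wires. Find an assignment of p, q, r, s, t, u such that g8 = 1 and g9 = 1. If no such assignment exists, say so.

Check with p=1, q=1, r=0, s=0, t=1, u=0:
g1 = OR(t, s) = OR(1, 0) = 1
g2 = OR(r, g1) = OR(0, 1) = 1
g3 = AND(u, g2) = AND(0, 1) = 0
g4 = AND(p, g3) = AND(1, 0) = 0
g5 = OR(g2, g4) = OR(1, 0) = 1
g6 = AND(t, q) = AND(1, 1) = 1
g7 = AND(g5, g6) = AND(1, 1) = 1
g8 = OR(g7, q) = OR(1, 1) = 1
g9 = AND(g7, g8) = AND(1, 1) = 1
So g8 = 1 and g9 = 1.

p=1, q=1, r=0, s=0, t=1, u=0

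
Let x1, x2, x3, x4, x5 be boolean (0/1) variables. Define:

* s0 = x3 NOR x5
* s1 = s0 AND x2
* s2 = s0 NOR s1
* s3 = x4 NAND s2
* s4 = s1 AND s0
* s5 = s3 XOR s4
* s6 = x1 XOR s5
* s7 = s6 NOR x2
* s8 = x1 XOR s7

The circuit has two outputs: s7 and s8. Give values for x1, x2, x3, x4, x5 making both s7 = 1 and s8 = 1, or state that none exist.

Check with x1=0 x2=0 x3=0 x4=1 x5=1:
s0 = x3 NOR x5 = 0 NOR 1 = 0
s1 = s0 AND x2 = 0 AND 0 = 0
s2 = s0 NOR s1 = 0 NOR 0 = 1
s3 = x4 NAND s2 = 1 NAND 1 = 0
s4 = s1 AND s0 = 0 AND 0 = 0
s5 = s3 XOR s4 = 0 XOR 0 = 0
s6 = x1 XOR s5 = 0 XOR 0 = 0
s7 = s6 NOR x2 = 0 NOR 0 = 1
s8 = x1 XOR s7 = 0 XOR 1 = 1
So s7 = 1 and s8 = 1.

x1=0 x2=0 x3=0 x4=1 x5=1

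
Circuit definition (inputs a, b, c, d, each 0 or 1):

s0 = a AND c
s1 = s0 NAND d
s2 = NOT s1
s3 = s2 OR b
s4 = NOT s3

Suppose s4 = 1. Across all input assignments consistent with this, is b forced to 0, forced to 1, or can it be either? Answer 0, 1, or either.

0

s4 = NOT s3 must be 1, so s3 = 0.
s3 = s2 OR b must be 0, so both s2 = 0 and b = 0.
Every assignment with s4 = 1 has b = 0; there are 7 such assignment(s).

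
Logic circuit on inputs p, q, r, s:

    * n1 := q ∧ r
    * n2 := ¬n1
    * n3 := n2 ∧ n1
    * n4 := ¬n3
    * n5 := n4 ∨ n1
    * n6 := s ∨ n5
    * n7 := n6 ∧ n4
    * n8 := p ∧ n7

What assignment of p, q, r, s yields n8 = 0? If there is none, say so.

Check with p=0, q=0, r=0, s=1:
n1 = q ∧ r = 0 ∧ 0 = 0
n2 = ¬n1 = ¬0 = 1
n3 = n2 ∧ n1 = 1 ∧ 0 = 0
n4 = ¬n3 = ¬0 = 1
n5 = n4 ∨ n1 = 1 ∨ 0 = 1
n6 = s ∨ n5 = 1 ∨ 1 = 1
n7 = n6 ∧ n4 = 1 ∧ 1 = 1
n8 = p ∧ n7 = 0 ∧ 1 = 0
So n8 = 0 as required.

p=0, q=0, r=0, s=1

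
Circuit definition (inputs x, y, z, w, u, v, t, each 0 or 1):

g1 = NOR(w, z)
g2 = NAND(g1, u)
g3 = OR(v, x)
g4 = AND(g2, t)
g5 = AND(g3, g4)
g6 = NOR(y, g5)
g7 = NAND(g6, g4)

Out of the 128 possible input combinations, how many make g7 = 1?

121

g7 = NAND(g6, g4) must be 1, so at least one of g6, g4 is 0.
Enumerating the 128 input combinations, 121 give g7 = 1 and 7 give g7 = 0.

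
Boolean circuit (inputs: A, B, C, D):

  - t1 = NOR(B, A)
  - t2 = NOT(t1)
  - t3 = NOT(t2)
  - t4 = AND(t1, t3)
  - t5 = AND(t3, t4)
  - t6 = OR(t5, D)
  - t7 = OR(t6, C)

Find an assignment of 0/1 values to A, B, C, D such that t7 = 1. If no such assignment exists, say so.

A=1, B=0, C=0, D=1

t7 = OR(t6, C) must be 1, so at least one of t6, C is 1.
Check with A=1, B=0, C=0, D=1:
t1 = NOR(B, A) = NOR(0, 1) = 0
t2 = NOT(t1) = NOT 0 = 1
t3 = NOT(t2) = NOT 1 = 0
t4 = AND(t1, t3) = AND(0, 0) = 0
t5 = AND(t3, t4) = AND(0, 0) = 0
t6 = OR(t5, D) = OR(0, 1) = 1
t7 = OR(t6, C) = OR(1, 0) = 1
So t7 = 1 as required.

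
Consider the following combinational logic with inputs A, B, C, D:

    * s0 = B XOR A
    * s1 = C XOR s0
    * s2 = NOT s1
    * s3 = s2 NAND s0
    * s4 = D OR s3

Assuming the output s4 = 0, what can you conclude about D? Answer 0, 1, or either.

0

s4 = D OR s3 must be 0, so both D = 0 and s3 = 0.
Every assignment with s4 = 0 has D = 0; there are 2 such assignment(s).
  A=0, B=1, C=1, D=0
  A=1, B=0, C=1, D=0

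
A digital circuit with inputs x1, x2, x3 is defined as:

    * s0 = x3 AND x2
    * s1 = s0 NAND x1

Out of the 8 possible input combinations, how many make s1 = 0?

1

s1 = s0 NAND x1 must be 0, so both s0 = 1 and x1 = 1.
Satisfying assignments:
  x1=1, x2=1, x3=1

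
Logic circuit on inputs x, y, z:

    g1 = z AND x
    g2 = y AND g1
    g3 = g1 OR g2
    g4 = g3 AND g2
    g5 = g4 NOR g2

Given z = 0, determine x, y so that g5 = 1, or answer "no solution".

x=1, y=0

Check with z = 0 and x=1, y=0:
g1 = z AND x = 0 AND 1 = 0
g2 = y AND g1 = 0 AND 0 = 0
g3 = g1 OR g2 = 0 OR 0 = 0
g4 = g3 AND g2 = 0 AND 0 = 0
g5 = g4 NOR g2 = 0 NOR 0 = 1
So g5 = 1.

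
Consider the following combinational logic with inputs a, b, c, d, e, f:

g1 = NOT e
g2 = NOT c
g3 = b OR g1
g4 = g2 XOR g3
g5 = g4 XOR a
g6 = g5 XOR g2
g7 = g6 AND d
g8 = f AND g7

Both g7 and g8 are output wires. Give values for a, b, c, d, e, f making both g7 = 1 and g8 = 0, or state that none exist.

a=0 b=1 c=0 d=1 e=1 f=0

Check with a=0 b=1 c=0 d=1 e=1 f=0:
g1 = NOT e = NOT 1 = 0
g2 = NOT c = NOT 0 = 1
g3 = b OR g1 = 1 OR 0 = 1
g4 = g2 XOR g3 = 1 XOR 1 = 0
g5 = g4 XOR a = 0 XOR 0 = 0
g6 = g5 XOR g2 = 0 XOR 1 = 1
g7 = g6 AND d = 1 AND 1 = 1
g8 = f AND g7 = 0 AND 1 = 0
So g7 = 1 and g8 = 0.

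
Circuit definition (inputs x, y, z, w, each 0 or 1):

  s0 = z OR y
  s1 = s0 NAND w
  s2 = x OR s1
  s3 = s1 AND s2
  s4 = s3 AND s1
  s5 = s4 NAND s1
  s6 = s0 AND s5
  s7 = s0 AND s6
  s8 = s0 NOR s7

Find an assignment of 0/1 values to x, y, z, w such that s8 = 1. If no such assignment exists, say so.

x=1 y=0 z=0 w=1

s8 = s0 NOR s7 must be 1, so both s0 = 0 and s7 = 0.
Check with x=1 y=0 z=0 w=1:
s0 = z OR y = 0 OR 0 = 0
s1 = s0 NAND w = 0 NAND 1 = 1
s2 = x OR s1 = 1 OR 1 = 1
s3 = s1 AND s2 = 1 AND 1 = 1
s4 = s3 AND s1 = 1 AND 1 = 1
s5 = s4 NAND s1 = 1 NAND 1 = 0
s6 = s0 AND s5 = 0 AND 0 = 0
s7 = s0 AND s6 = 0 AND 0 = 0
s8 = s0 NOR s7 = 0 NOR 0 = 1
So s8 = 1 as required.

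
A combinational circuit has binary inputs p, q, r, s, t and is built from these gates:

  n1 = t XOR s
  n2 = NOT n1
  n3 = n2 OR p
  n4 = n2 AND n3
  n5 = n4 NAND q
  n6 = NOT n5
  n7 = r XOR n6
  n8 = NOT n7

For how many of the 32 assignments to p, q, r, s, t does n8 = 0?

n8 = NOT n7 must be 0, so n7 = 1.
n7 = r XOR n6 must be 1, so r and n6 differ.
Enumerating the 32 input combinations, 16 give n8 = 0 and 16 give n8 = 1.

16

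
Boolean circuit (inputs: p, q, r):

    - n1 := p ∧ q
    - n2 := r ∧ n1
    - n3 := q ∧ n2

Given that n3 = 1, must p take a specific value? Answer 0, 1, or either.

n3 = q ∧ n2 must be 1, so both q = 1 and n2 = 1.
n2 = r ∧ n1 must be 1, so both r = 1 and n1 = 1.
Every assignment with n3 = 1 has p = 1; there are 1 such assignment(s).
  p=1, q=1, r=1

1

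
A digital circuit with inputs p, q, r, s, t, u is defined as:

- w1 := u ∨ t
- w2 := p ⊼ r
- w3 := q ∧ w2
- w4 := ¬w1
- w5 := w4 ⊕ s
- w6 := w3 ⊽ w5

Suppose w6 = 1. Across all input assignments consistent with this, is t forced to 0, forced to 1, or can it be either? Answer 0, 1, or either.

either

Both values of t occur among assignments with w6 = 1:
  t=0: p=0, q=0, r=0, s=0, t=0, u=1
  t=1: p=0, q=0, r=0, s=0, t=1, u=0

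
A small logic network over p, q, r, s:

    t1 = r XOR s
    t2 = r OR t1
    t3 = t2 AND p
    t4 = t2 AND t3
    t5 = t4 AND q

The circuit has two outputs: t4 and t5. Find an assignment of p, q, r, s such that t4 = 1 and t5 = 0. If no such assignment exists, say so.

p=1, q=0, r=1, s=0

Check with p=1, q=0, r=1, s=0:
t1 = r XOR s = 1 XOR 0 = 1
t2 = r OR t1 = 1 OR 1 = 1
t3 = t2 AND p = 1 AND 1 = 1
t4 = t2 AND t3 = 1 AND 1 = 1
t5 = t4 AND q = 1 AND 0 = 0
So t4 = 1 and t5 = 0.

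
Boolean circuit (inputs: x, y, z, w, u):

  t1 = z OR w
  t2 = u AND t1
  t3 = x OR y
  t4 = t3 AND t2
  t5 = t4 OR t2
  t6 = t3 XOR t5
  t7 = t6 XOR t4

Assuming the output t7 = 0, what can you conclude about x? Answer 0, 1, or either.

0

t7 = t6 XOR t4 must be 0, so t6 and t4 are equal.
Every assignment with t7 = 0 has x = 0; there are 5 such assignment(s).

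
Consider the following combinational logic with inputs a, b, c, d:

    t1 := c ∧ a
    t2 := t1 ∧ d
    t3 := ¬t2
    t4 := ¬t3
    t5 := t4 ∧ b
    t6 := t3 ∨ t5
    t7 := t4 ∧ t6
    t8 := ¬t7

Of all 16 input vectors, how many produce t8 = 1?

15

t8 = ¬t7 must be 1, so t7 = 0.
t7 = t4 ∧ t6 must be 0, so at least one of t4, t6 is 0.
Enumerating the 16 input combinations, 15 give t8 = 1 and 1 give t8 = 0.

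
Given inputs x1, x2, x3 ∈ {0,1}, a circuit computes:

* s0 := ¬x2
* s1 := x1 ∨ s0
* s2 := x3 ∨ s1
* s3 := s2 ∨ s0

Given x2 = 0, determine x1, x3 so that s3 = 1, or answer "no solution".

x1=1, x3=0

Check with x2 = 0 and x1=1, x3=0:
s0 = ¬x2 = ¬0 = 1
s1 = x1 ∨ s0 = 1 ∨ 1 = 1
s2 = x3 ∨ s1 = 0 ∨ 1 = 1
s3 = s2 ∨ s0 = 1 ∨ 1 = 1
So s3 = 1.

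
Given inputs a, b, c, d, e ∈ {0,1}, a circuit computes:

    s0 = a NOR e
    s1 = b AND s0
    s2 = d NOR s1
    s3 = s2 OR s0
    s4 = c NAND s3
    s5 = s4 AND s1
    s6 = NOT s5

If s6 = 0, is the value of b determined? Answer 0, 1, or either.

1

s6 = NOT s5 must be 0, so s5 = 1.
Every assignment with s6 = 0 has b = 1; there are 2 such assignment(s).
  a=0, b=1, c=0, d=0, e=0
  a=0, b=1, c=0, d=1, e=0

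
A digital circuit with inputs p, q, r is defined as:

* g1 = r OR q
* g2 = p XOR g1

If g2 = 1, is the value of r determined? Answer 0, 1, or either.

either

Both values of r occur among assignments with g2 = 1:
  r=0: p=0, q=1, r=0
  r=1: p=0, q=0, r=1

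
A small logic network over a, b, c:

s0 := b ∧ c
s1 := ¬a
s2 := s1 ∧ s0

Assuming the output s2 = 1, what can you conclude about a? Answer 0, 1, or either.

s2 = s1 ∧ s0 must be 1, so both s1 = 1 and s0 = 1.
s1 = ¬a must be 1, so a = 0.
Every assignment with s2 = 1 has a = 0; there are 1 such assignment(s).
  a=0, b=1, c=1

0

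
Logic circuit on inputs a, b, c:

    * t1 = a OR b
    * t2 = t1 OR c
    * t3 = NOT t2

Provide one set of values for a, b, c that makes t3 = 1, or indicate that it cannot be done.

t3 = NOT t2 must be 1, so t2 = 0.
t2 = t1 OR c must be 0, so both t1 = 0 and c = 0.
t1 = a OR b must be 0, so both a = 0 and b = 0.
Check with a=0, b=0, c=0:
t1 = a OR b = 0 OR 0 = 0
t2 = t1 OR c = 0 OR 0 = 0
t3 = NOT t2 = NOT 0 = 1
So t3 = 1 as required.

a=0, b=0, c=0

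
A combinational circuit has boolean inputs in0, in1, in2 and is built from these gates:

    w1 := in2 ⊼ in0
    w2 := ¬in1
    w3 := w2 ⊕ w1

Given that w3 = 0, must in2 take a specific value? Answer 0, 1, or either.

Both values of in2 occur among assignments with w3 = 0:
  in2=0: in0=0, in1=0, in2=0
  in2=1: in0=0, in1=0, in2=1

either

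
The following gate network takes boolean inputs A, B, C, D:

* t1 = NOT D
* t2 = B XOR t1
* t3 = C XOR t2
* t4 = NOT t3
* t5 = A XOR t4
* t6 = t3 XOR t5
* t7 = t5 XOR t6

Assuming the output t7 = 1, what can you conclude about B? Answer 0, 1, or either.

either

Both values of B occur among assignments with t7 = 1:
  B=0: A=0, B=0, C=0, D=0
  B=1: A=0, B=1, C=0, D=1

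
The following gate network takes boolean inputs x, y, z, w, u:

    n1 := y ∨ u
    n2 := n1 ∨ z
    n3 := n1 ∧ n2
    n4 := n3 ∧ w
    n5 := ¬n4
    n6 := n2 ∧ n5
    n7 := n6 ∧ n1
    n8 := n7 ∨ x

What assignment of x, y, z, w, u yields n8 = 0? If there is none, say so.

x=0, y=1, z=1, w=1, u=1

n8 = n7 ∨ x must be 0, so both n7 = 0 and x = 0.
Check with x=0, y=1, z=1, w=1, u=1:
n1 = y ∨ u = 1 ∨ 1 = 1
n2 = n1 ∨ z = 1 ∨ 1 = 1
n3 = n1 ∧ n2 = 1 ∧ 1 = 1
n4 = n3 ∧ w = 1 ∧ 1 = 1
n5 = ¬n4 = ¬1 = 0
n6 = n2 ∧ n5 = 1 ∧ 0 = 0
n7 = n6 ∧ n1 = 0 ∧ 1 = 0
n8 = n7 ∨ x = 0 ∨ 0 = 0
So n8 = 0 as required.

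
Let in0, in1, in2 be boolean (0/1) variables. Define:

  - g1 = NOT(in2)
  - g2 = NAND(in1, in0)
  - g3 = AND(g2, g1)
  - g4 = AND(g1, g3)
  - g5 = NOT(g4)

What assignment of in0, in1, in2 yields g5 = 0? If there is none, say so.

in0=0, in1=1, in2=0

g5 = NOT(g4) must be 0, so g4 = 1.
Check with in0=0, in1=1, in2=0:
g1 = NOT(in2) = NOT 0 = 1
g2 = NAND(in1, in0) = NAND(1, 0) = 1
g3 = AND(g2, g1) = AND(1, 1) = 1
g4 = AND(g1, g3) = AND(1, 1) = 1
g5 = NOT(g4) = NOT 1 = 0
So g5 = 0 as required.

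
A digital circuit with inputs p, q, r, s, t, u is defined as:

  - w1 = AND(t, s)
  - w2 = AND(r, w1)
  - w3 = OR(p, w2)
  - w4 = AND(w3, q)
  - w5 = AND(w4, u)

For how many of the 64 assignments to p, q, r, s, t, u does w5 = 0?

w5 = AND(w4, u) must be 0, so at least one of w4, u is 0.
Enumerating the 64 input combinations, 55 give w5 = 0 and 9 give w5 = 1.

55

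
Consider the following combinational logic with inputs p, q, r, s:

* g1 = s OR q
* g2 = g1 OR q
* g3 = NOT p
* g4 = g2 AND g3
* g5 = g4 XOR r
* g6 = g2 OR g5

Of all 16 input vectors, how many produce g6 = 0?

g6 = g2 OR g5 must be 0, so both g2 = 0 and g5 = 0.
g2 = g1 OR q must be 0, so both g1 = 0 and q = 0.
Satisfying assignments:
  p=0, q=0, r=0, s=0
  p=1, q=0, r=0, s=0

2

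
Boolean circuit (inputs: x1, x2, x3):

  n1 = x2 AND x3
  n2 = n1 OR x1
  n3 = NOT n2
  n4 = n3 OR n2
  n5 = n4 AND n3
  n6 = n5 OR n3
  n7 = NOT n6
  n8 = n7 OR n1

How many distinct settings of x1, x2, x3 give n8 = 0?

3

n8 = n7 OR n1 must be 0, so both n7 = 0 and n1 = 0.
Satisfying assignments:
  x1=0, x2=0, x3=0
  x1=0, x2=0, x3=1
  x1=0, x2=1, x3=0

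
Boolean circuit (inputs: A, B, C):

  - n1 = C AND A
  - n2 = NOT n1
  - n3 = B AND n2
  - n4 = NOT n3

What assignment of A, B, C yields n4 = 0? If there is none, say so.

n4 = NOT n3 must be 0, so n3 = 1.
Check with A=0, B=1, C=1:
n1 = C AND A = 1 AND 0 = 0
n2 = NOT n1 = NOT 0 = 1
n3 = B AND n2 = 1 AND 1 = 1
n4 = NOT n3 = NOT 1 = 0
So n4 = 0 as required.

A=0, B=1, C=1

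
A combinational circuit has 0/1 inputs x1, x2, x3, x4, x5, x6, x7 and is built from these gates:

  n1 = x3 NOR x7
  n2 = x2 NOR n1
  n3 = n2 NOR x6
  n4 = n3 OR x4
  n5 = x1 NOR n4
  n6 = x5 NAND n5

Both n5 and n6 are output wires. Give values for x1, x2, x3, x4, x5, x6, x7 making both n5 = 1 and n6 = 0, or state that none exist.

Check with x1=0 x2=0 x3=1 x4=0 x5=1 x6=0 x7=1:
n1 = x3 NOR x7 = 1 NOR 1 = 0
n2 = x2 NOR n1 = 0 NOR 0 = 1
n3 = n2 NOR x6 = 1 NOR 0 = 0
n4 = n3 OR x4 = 0 OR 0 = 0
n5 = x1 NOR n4 = 0 NOR 0 = 1
n6 = x5 NAND n5 = 1 NAND 1 = 0
So n5 = 1 and n6 = 0.

x1=0 x2=0 x3=1 x4=0 x5=1 x6=0 x7=1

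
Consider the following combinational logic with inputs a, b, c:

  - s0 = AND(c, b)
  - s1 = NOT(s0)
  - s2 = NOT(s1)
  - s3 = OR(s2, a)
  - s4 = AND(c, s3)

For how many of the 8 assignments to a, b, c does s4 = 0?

s4 = AND(c, s3) must be 0, so at least one of c, s3 is 0.
Satisfying assignments:
  a=0, b=0, c=0
  a=0, b=0, c=1
  a=0, b=1, c=0
  a=1, b=0, c=0
  a=1, b=1, c=0

5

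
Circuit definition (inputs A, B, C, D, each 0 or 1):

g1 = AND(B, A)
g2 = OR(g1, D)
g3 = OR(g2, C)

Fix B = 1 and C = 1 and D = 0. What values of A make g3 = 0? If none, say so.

With B = 1 and C = 1 and D = 0 fixed, none of the 2 settings of A give g3 = 0.
For example, with A=0:
g1 = AND(B, A) = AND(1, 0) = 0
g2 = OR(g1, D) = OR(0, 0) = 0
g3 = OR(g2, C) = OR(0, 1) = 1
giving g3 = 1 ≠ 0.

no solution exists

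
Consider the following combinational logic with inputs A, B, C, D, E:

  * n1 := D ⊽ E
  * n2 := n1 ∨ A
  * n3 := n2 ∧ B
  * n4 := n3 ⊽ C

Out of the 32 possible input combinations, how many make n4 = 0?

21

n4 = n3 ⊽ C must be 0, so at least one of n3, C is 1.
Enumerating the 32 input combinations, 21 give n4 = 0 and 11 give n4 = 1.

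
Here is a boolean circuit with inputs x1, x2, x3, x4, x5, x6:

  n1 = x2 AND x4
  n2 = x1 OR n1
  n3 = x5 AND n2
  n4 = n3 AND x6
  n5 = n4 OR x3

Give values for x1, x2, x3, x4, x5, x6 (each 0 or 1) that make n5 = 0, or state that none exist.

n5 = n4 OR x3 must be 0, so both n4 = 0 and x3 = 0.
n4 = n3 AND x6 must be 0, so at least one of n3, x6 is 0.
Check with x1=1 x2=0 x3=0 x4=0 x5=1 x6=0:
n1 = x2 AND x4 = 0 AND 0 = 0
n2 = x1 OR n1 = 1 OR 0 = 1
n3 = x5 AND n2 = 1 AND 1 = 1
n4 = n3 AND x6 = 1 AND 0 = 0
n5 = n4 OR x3 = 0 OR 0 = 0
So n5 = 0 as required.

x1=1 x2=0 x3=0 x4=0 x5=1 x6=0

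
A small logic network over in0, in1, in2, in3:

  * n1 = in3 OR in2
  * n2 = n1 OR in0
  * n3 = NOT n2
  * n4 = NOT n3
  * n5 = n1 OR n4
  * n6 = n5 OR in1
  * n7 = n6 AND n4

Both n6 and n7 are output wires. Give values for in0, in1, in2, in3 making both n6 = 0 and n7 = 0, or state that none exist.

in0=0, in1=0, in2=0, in3=0

Check with in0=0, in1=0, in2=0, in3=0:
n1 = in3 OR in2 = 0 OR 0 = 0
n2 = n1 OR in0 = 0 OR 0 = 0
n3 = NOT n2 = NOT 0 = 1
n4 = NOT n3 = NOT 1 = 0
n5 = n1 OR n4 = 0 OR 0 = 0
n6 = n5 OR in1 = 0 OR 0 = 0
n7 = n6 AND n4 = 0 AND 0 = 0
So n6 = 0 and n7 = 0.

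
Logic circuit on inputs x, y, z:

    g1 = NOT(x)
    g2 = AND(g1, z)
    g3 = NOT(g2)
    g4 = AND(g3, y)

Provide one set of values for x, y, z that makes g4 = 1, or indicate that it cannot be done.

g4 = AND(g3, y) must be 1, so both g3 = 1 and y = 1.
g3 = NOT(g2) must be 1, so g2 = 0.
g2 = AND(g1, z) must be 0, so at least one of g1, z is 0.
Check with x=0, y=1, z=0:
g1 = NOT(x) = NOT 0 = 1
g2 = AND(g1, z) = AND(1, 0) = 0
g3 = NOT(g2) = NOT 0 = 1
g4 = AND(g3, y) = AND(1, 1) = 1
So g4 = 1 as required.

x=0, y=1, z=0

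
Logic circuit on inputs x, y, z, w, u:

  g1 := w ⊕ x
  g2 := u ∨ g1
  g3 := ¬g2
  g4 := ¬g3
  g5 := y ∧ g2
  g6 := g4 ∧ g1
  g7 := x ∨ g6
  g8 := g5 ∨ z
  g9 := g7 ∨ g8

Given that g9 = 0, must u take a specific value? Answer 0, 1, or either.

Both values of u occur among assignments with g9 = 0:
  u=0: x=0, y=0, z=0, w=0, u=0
  u=1: x=0, y=0, z=0, w=0, u=1

either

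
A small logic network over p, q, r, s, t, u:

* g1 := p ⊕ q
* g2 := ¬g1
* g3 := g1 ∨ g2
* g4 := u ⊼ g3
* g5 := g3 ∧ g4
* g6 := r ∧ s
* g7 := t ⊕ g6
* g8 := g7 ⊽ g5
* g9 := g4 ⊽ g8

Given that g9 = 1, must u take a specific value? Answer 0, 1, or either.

1

g9 = g4 ⊽ g8 must be 1, so both g4 = 0 and g8 = 0.
g4 = u ⊼ g3 must be 0, so both u = 1 and g3 = 1.
Every assignment with g9 = 1 has u = 1; there are 16 such assignment(s).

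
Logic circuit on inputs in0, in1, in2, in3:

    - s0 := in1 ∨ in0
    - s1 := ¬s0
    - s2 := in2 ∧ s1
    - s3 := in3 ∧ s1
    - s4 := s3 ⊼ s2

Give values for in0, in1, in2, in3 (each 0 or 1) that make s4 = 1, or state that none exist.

in0=1, in1=0, in2=1, in3=1

s4 = s3 ⊼ s2 must be 1, so at least one of s3, s2 is 0.
Check with in0=1, in1=0, in2=1, in3=1:
s0 = in1 ∨ in0 = 0 ∨ 1 = 1
s1 = ¬s0 = ¬1 = 0
s2 = in2 ∧ s1 = 1 ∧ 0 = 0
s3 = in3 ∧ s1 = 1 ∧ 0 = 0
s4 = s3 ⊼ s2 = 0 ⊼ 0 = 1
So s4 = 1 as required.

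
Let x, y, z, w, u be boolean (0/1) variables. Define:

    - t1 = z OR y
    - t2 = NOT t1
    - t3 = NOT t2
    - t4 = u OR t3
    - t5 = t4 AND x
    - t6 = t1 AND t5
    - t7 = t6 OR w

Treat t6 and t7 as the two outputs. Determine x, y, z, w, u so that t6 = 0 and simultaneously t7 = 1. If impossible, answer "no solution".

Check with x=0 y=0 z=1 w=1 u=1:
t1 = z OR y = 1 OR 0 = 1
t2 = NOT t1 = NOT 1 = 0
t3 = NOT t2 = NOT 0 = 1
t4 = u OR t3 = 1 OR 1 = 1
t5 = t4 AND x = 1 AND 0 = 0
t6 = t1 AND t5 = 1 AND 0 = 0
t7 = t6 OR w = 0 OR 1 = 1
So t6 = 0 and t7 = 1.

x=0 y=0 z=1 w=1 u=1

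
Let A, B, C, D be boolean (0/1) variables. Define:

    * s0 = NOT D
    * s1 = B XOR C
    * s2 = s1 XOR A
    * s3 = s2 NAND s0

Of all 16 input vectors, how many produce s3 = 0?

s3 = s2 NAND s0 must be 0, so both s2 = 1 and s0 = 1.
s2 = s1 XOR A must be 1, so s1 and A differ.
Satisfying assignments:
  A=0, B=0, C=1, D=0
  A=0, B=1, C=0, D=0
  A=1, B=0, C=0, D=0
  A=1, B=1, C=1, D=0

4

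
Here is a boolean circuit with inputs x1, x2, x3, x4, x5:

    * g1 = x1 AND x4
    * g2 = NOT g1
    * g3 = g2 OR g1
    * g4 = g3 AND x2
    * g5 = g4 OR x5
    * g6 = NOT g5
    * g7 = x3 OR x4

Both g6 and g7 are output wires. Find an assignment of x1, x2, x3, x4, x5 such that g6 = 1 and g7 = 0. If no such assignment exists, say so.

Check with x1=0, x2=0, x3=0, x4=0, x5=0:
g1 = x1 AND x4 = 0 AND 0 = 0
g2 = NOT g1 = NOT 0 = 1
g3 = g2 OR g1 = 1 OR 0 = 1
g4 = g3 AND x2 = 1 AND 0 = 0
g5 = g4 OR x5 = 0 OR 0 = 0
g6 = NOT g5 = NOT 0 = 1
g7 = x3 OR x4 = 0 OR 0 = 0
So g6 = 1 and g7 = 0.

x1=0, x2=0, x3=0, x4=0, x5=0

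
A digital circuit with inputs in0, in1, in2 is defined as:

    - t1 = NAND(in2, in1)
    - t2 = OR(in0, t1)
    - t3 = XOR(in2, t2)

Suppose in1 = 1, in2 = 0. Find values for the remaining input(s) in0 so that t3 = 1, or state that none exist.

in0=0

Check with in1 = 1, in2 = 0 and in0=0:
t1 = NAND(in2, in1) = NAND(0, 1) = 1
t2 = OR(in0, t1) = OR(0, 1) = 1
t3 = XOR(in2, t2) = XOR(0, 1) = 1
So t3 = 1.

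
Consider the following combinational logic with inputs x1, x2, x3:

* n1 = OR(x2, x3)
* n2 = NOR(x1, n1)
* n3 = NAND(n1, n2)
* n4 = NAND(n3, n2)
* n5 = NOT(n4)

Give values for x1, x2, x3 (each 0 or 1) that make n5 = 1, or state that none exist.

x1=0, x2=0, x3=0

n5 = NOT(n4) must be 1, so n4 = 0.
Check with x1=0, x2=0, x3=0:
n1 = OR(x2, x3) = OR(0, 0) = 0
n2 = NOR(x1, n1) = NOR(0, 0) = 1
n3 = NAND(n1, n2) = NAND(0, 1) = 1
n4 = NAND(n3, n2) = NAND(1, 1) = 0
n5 = NOT(n4) = NOT 0 = 1
So n5 = 1 as required.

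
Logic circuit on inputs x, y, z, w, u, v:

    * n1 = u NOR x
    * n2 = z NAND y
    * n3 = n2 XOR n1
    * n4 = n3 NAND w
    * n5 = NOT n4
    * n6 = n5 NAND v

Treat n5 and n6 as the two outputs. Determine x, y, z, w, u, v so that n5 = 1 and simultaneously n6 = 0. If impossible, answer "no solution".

x=1 y=0 z=1 w=1 u=0 v=1

Check with x=1 y=0 z=1 w=1 u=0 v=1:
n1 = u NOR x = 0 NOR 1 = 0
n2 = z NAND y = 1 NAND 0 = 1
n3 = n2 XOR n1 = 1 XOR 0 = 1
n4 = n3 NAND w = 1 NAND 1 = 0
n5 = NOT n4 = NOT 0 = 1
n6 = n5 NAND v = 1 NAND 1 = 0
So n5 = 1 and n6 = 0.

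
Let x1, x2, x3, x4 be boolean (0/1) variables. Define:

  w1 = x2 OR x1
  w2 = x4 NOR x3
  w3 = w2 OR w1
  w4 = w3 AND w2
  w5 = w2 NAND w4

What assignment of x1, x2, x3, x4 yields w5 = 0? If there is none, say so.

Check with x1=1, x2=1, x3=0, x4=0:
w1 = x2 OR x1 = 1 OR 1 = 1
w2 = x4 NOR x3 = 0 NOR 0 = 1
w3 = w2 OR w1 = 1 OR 1 = 1
w4 = w3 AND w2 = 1 AND 1 = 1
w5 = w2 NAND w4 = 1 NAND 1 = 0
So w5 = 0 as required.

x1=1, x2=1, x3=0, x4=0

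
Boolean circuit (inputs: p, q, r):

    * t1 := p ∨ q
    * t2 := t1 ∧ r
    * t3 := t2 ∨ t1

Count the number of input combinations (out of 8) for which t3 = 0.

2

t3 = t2 ∨ t1 must be 0, so both t2 = 0 and t1 = 0.
t2 = t1 ∧ r must be 0, so at least one of t1, r is 0.
Satisfying assignments:
  p=0, q=0, r=0
  p=0, q=0, r=1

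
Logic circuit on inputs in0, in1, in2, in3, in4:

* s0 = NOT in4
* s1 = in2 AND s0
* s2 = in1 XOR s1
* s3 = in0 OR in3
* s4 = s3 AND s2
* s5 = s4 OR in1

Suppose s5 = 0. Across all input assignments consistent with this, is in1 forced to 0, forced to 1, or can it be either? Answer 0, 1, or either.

0

s5 = s4 OR in1 must be 0, so both s4 = 0 and in1 = 0.
s4 = s3 AND s2 must be 0, so at least one of s3, s2 is 0.
Every assignment with s5 = 0 has in1 = 0; there are 13 such assignment(s).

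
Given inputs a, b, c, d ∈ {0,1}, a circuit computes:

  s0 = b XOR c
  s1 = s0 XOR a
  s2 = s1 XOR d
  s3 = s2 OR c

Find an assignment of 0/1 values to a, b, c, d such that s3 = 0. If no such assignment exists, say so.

a=1 b=1 c=0 d=0

s3 = s2 OR c must be 0, so both s2 = 0 and c = 0.
s2 = s1 XOR d must be 0, so s1 and d are equal.
Check with a=1 b=1 c=0 d=0:
s0 = b XOR c = 1 XOR 0 = 1
s1 = s0 XOR a = 1 XOR 1 = 0
s2 = s1 XOR d = 0 XOR 0 = 0
s3 = s2 OR c = 0 OR 0 = 0
So s3 = 0 as required.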